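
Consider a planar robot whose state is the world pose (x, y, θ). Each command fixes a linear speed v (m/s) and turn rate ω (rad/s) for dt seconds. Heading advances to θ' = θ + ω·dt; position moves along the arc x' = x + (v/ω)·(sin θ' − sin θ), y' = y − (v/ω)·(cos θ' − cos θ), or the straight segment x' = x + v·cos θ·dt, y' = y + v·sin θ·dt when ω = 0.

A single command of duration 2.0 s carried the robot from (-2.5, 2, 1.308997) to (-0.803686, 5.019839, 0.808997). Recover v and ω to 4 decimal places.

Δθ = 0.808997 − 1.308997 = -0.500000
ω = Δθ/dt = -0.500000/2.0 = -0.2500
R = −Δy/(cos θ' − cos θ) = -7.0000
v = R·ω = -7.0000·-0.2500 = 1.7500

v = 1.7500, ω = -0.2500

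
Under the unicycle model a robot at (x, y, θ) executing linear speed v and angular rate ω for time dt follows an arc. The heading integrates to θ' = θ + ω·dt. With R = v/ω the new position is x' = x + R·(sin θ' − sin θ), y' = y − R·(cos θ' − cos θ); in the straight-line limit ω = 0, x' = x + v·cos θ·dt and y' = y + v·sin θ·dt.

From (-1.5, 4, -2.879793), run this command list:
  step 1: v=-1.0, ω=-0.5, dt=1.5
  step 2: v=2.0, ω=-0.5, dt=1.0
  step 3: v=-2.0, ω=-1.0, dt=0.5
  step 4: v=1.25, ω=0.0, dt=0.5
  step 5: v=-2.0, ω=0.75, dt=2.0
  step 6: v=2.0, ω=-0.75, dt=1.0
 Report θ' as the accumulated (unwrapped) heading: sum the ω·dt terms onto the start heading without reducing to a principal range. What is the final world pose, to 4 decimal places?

(-0.3737, 3.1015, -3.8798)

step 1: θ'=-3.6298 (R=2.0000) → pose (-0.0443, 3.8345, -3.6298)
step 2: θ'=-4.1298 (R=-4.0000) → pose (-1.5083, 5.1664, -4.1298)
step 3: θ'=-4.6298 (R=2.0000) → pose (-1.1852, 4.2311, -4.6298)
step 4: θ'=-4.6298 (straight) → pose (-1.2367, 4.8539, -4.6298)
step 5: θ'=-3.1298 (R=-2.6667) → pose (1.4523, 2.4075, -3.1298)
step 6: θ'=-3.8798 (R=-2.6667) → pose (-0.3737, 3.1015, -3.8798)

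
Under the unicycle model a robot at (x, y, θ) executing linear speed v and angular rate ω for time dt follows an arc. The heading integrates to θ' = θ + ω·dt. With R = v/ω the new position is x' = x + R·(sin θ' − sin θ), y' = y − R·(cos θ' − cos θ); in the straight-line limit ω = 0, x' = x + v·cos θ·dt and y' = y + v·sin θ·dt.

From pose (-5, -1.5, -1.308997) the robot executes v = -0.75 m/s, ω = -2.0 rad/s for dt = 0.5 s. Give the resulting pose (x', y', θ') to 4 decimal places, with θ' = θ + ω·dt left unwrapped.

θ' = -1.3090 + -2.0·0.5 = -2.3090
R = v/ω = -0.75/-2.0 = 0.3750
x' = -5 + 0.3750·(sin -2.3090 − sin -1.3090) = -4.9152
y' = -1.5 − 0.3750·(cos -2.3090 − cos -1.3090) = -1.1506

(-4.9152, -1.1506, -2.3090)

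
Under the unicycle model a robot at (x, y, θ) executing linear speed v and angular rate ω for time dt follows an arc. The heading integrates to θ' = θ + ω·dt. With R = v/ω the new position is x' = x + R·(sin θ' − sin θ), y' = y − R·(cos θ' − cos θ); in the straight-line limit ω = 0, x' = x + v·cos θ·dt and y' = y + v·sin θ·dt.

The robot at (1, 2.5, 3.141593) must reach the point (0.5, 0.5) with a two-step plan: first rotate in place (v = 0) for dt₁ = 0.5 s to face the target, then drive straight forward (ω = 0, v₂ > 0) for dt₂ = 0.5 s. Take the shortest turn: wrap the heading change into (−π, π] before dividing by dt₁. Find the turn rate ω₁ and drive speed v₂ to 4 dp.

heading to target = atan2(0.5−2.5, 0.5−1) = -1.8158
Δθ = wrap(-1.8158 − 3.1416) = 1.3258; ω₁ = Δθ/dt₁ = 2.6516
distance = √((0.5−1)² + (0.5−2.5)²) = 2.0616; v₂ = distance/dt₂ = 4.1231

ω₁ = 2.6516, v₂ = 4.1231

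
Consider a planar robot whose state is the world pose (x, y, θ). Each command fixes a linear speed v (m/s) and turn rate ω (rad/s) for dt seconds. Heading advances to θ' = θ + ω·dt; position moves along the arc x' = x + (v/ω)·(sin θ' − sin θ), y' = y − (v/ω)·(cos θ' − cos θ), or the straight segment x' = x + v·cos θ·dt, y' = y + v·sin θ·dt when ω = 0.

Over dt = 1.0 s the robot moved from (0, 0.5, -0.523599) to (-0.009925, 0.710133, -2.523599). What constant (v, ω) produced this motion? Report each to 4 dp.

v = -0.2500, ω = -2.0000

Δθ = -2.523599 − -0.523599 = -2.000000
ω = Δθ/dt = -2.000000/1.0 = -2.0000
R = −Δy/(cos θ' − cos θ) = 0.1250
v = R·ω = 0.1250·-2.0000 = -0.2500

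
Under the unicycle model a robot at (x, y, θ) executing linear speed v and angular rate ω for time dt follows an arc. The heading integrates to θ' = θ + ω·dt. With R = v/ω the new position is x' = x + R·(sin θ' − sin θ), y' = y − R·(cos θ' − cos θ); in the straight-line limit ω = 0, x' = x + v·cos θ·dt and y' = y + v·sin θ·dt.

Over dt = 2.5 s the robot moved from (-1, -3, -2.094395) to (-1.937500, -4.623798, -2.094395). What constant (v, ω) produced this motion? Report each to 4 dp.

Δθ = -2.094395 − -2.094395 = 0.000000
ω = Δθ/dt = 0.000000/2.5 = 0.0000
ω = 0 → v = (Δx·cos θ + Δy·sin θ)/dt = 0.7500

v = 0.7500, ω = 0.0000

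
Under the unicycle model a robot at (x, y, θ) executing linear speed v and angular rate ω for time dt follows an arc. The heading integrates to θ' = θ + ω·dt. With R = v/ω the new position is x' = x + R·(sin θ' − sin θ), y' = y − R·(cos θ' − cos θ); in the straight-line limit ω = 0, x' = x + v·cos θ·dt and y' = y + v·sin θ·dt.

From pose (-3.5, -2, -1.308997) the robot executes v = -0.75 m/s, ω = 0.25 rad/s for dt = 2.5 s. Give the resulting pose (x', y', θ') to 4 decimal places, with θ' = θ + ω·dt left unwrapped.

θ' = -1.3090 + 0.25·2.5 = -0.6840
R = v/ω = -0.75/0.25 = -3.0000
x' = -3.5 + -3.0000·(sin -0.6840 − sin -1.3090) = -4.5021
y' = -2 − -3.0000·(cos -0.6840 − cos -1.3090) = -0.4513

(-4.5021, -0.4513, -0.6840)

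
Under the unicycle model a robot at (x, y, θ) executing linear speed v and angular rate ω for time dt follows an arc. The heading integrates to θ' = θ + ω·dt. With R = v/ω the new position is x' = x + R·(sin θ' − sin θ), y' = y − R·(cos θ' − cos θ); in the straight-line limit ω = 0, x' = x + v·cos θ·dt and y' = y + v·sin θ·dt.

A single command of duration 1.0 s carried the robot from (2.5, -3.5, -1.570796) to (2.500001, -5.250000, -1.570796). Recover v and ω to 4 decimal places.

Δθ = -1.570796 − -1.570796 = 0.000000
ω = Δθ/dt = 0.000000/1.0 = 0.0000
ω = 0 → v = (Δx·cos θ + Δy·sin θ)/dt = 1.7500

v = 1.7500, ω = 0.0000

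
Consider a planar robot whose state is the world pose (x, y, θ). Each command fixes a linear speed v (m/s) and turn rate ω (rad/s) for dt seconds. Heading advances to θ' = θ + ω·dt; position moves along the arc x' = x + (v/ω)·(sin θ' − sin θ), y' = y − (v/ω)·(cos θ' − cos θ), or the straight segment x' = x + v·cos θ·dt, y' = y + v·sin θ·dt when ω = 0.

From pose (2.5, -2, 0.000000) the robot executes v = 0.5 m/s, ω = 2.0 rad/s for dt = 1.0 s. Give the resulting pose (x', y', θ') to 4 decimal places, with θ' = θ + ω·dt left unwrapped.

(2.7273, -1.6460, 2.0000)

θ' = 0.0000 + 2.0·1.0 = 2.0000
R = v/ω = 0.5/2.0 = 0.2500
x' = 2.5 + 0.2500·(sin 2.0000 − sin 0.0000) = 2.7273
y' = -2 − 0.2500·(cos 2.0000 − cos 0.0000) = -1.6460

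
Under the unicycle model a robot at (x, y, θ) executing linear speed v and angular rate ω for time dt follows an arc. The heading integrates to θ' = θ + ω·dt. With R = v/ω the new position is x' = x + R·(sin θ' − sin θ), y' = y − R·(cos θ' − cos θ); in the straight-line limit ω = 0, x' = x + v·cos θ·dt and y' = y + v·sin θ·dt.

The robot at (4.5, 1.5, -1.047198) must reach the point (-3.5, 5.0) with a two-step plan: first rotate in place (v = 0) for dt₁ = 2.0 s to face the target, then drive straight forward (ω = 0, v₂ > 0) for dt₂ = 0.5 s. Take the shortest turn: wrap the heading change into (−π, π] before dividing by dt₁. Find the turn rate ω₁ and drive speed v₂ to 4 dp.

ω₁ = -1.2534, v₂ = 17.4642

heading to target = atan2(5−1.5, -3.5−4.5) = 2.7292
Δθ = wrap(2.7292 − -1.0472) = -2.5068; ω₁ = Δθ/dt₁ = -1.2534
distance = √((-3.5−4.5)² + (5−1.5)²) = 8.7321; v₂ = distance/dt₂ = 17.4642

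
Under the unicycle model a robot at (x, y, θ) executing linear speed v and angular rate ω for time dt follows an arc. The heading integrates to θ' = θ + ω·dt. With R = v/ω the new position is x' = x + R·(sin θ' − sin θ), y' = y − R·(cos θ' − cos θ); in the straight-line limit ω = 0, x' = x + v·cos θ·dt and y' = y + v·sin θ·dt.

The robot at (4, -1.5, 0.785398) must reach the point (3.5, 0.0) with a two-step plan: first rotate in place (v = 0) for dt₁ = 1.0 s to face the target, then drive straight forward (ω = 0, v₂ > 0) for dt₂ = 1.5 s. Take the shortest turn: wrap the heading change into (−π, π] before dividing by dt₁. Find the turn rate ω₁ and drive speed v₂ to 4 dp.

ω₁ = 1.1071, v₂ = 1.0541

heading to target = atan2(0−-1.5, 3.5−4) = 1.8925
Δθ = wrap(1.8925 − 0.7854) = 1.1071; ω₁ = Δθ/dt₁ = 1.1071
distance = √((3.5−4)² + (0−-1.5)²) = 1.5811; v₂ = distance/dt₂ = 1.0541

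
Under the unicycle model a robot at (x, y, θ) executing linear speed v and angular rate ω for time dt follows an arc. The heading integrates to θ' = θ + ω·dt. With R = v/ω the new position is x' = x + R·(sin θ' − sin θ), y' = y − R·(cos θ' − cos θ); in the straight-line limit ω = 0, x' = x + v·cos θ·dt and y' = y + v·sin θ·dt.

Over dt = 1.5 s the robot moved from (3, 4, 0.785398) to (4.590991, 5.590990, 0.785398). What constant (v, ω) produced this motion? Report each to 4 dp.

Δθ = 0.785398 − 0.785398 = 0.000000
ω = Δθ/dt = 0.000000/1.5 = 0.0000
ω = 0 → v = (Δx·cos θ + Δy·sin θ)/dt = 1.5000

v = 1.5000, ω = 0.0000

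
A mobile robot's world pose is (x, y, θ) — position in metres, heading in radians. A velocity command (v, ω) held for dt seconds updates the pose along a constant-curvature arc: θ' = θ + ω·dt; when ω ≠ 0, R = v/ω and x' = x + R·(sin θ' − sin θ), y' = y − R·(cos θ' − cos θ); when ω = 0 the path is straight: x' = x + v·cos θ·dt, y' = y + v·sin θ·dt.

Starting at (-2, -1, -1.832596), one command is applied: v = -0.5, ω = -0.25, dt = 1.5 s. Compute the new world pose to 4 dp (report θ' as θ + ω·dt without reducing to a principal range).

(-1.6762, -0.3284, -2.2076)

θ' = -1.8326 + -0.25·1.5 = -2.2076
R = v/ω = -0.5/-0.25 = 2.0000
x' = -2 + 2.0000·(sin -2.2076 − sin -1.8326) = -1.6762
y' = -1 − 2.0000·(cos -2.2076 − cos -1.8326) = -0.3284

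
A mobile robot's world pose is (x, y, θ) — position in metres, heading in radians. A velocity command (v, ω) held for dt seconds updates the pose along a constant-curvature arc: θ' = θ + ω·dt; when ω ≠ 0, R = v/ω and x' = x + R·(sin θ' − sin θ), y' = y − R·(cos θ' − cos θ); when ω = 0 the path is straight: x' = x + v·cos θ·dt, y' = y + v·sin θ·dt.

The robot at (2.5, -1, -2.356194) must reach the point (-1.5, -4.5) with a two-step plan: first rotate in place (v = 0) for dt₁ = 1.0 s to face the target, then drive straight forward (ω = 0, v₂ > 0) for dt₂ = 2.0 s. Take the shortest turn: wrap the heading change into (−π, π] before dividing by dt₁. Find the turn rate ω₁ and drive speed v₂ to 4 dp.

heading to target = atan2(-4.5−-1, -1.5−2.5) = -2.4228
Δθ = wrap(-2.4228 − -2.3562) = -0.0666; ω₁ = Δθ/dt₁ = -0.0666
distance = √((-1.5−2.5)² + (-4.5−-1)²) = 5.3151; v₂ = distance/dt₂ = 2.6575

ω₁ = -0.0666, v₂ = 2.6575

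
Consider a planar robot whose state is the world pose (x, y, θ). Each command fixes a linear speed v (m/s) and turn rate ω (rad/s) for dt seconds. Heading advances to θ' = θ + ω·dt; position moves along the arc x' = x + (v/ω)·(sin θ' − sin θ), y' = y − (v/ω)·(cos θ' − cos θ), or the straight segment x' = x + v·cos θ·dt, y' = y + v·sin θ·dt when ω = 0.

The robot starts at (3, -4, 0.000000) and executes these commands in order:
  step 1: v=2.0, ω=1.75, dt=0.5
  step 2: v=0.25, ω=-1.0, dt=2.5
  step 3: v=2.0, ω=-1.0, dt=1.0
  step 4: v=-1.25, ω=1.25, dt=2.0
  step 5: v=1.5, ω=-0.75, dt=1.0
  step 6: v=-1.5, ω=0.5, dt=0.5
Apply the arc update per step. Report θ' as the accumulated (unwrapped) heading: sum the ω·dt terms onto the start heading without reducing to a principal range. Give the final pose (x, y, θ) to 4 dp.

step 1: θ'=0.8750 (R=1.1429) → pose (3.8772, -3.5897, 0.8750)
step 2: θ'=-1.6250 (R=-0.2500) → pose (4.3187, -3.7635, -1.6250)
step 3: θ'=-2.6250 (R=-2.0000) → pose (3.3095, -5.3942, -2.6250)
step 4: θ'=-0.1250 (R=-1.0000) → pose (2.9402, -3.5325, -0.1250)
step 5: θ'=-0.8750 (R=-2.0000) → pose (4.2260, -4.2349, -0.8750)
step 6: θ'=-0.6250 (R=-3.0000) → pose (3.6786, -3.7250, -0.6250)

(3.6786, -3.7250, -0.6250)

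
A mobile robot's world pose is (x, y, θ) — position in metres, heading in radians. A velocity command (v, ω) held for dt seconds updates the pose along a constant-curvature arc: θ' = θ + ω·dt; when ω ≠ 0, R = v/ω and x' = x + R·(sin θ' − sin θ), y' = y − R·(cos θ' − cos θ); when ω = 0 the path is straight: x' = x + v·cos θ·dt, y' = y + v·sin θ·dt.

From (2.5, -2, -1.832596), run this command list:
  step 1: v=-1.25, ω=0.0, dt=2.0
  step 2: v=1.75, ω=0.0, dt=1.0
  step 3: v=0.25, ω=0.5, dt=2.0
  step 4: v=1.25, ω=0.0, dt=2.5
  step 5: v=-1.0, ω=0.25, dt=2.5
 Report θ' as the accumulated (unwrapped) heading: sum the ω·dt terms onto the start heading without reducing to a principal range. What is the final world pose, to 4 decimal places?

(2.7759, -2.8307, -0.2076)

step 1: θ'=-1.8326 (straight) → pose (3.1470, 0.4148, -1.8326)
step 2: θ'=-1.8326 (straight) → pose (2.6941, -1.2756, -1.8326)
step 3: θ'=-0.8326 (R=0.5000) → pose (2.8072, -1.7414, -0.8326)
step 4: θ'=-0.8326 (straight) → pose (4.9102, -4.0529, -0.8326)
step 5: θ'=-0.2076 (R=-4.0000) → pose (2.7759, -2.8307, -0.2076)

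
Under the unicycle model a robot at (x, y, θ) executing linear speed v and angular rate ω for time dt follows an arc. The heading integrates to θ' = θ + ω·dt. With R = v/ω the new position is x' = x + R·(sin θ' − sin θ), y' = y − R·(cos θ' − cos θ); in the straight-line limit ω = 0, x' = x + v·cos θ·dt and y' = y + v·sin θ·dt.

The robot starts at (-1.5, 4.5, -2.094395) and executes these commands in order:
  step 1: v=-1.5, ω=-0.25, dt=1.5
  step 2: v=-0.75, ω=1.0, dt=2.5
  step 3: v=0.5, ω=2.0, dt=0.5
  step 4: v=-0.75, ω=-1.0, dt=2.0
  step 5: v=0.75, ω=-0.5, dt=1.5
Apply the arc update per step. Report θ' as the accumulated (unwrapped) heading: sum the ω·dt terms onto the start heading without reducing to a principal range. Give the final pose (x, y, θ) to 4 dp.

(-1.3383, 6.5431, -1.7194)

step 1: θ'=-2.4694 (R=6.0000) → pose (-0.0401, 6.1947, -2.4694)
step 2: θ'=0.0306 (R=-0.7500) → pose (-0.5301, 7.5312, 0.0306)
step 3: θ'=1.0306 (R=0.2500) → pose (-0.3233, 7.6525, 1.0306)
step 4: θ'=-0.9694 (R=0.7500) → pose (-1.5849, 7.6139, -0.9694)
step 5: θ'=-1.7194 (R=-1.5000) → pose (-1.3383, 6.5431, -1.7194)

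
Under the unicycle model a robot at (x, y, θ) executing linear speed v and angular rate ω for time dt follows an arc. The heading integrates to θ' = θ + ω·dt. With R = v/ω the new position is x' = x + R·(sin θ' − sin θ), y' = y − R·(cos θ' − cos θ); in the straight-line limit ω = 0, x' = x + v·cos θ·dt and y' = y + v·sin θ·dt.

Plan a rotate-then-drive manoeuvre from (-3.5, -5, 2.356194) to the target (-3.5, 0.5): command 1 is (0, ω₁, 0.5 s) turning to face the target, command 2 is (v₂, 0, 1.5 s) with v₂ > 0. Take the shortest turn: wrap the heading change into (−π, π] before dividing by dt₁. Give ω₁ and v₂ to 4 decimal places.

ω₁ = -1.5708, v₂ = 3.6667

heading to target = atan2(0.5−-5, -3.5−-3.5) = 1.5708
Δθ = wrap(1.5708 − 2.3562) = -0.7854; ω₁ = Δθ/dt₁ = -1.5708
distance = √((-3.5−-3.5)² + (0.5−-5)²) = 5.5000; v₂ = distance/dt₂ = 3.6667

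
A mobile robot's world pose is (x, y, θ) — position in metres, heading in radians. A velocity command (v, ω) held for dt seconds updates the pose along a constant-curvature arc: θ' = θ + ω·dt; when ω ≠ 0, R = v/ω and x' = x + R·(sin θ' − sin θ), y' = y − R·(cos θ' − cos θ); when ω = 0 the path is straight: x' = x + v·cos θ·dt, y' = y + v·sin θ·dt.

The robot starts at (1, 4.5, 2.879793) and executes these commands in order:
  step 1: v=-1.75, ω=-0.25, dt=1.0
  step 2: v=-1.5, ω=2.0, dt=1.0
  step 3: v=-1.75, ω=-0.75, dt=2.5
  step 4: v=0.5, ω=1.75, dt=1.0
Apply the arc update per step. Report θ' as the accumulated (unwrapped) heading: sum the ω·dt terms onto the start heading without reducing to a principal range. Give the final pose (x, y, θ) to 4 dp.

step 1: θ'=2.6298 (R=7.0000) → pose (2.6165, 3.8416, 2.6298)
step 2: θ'=4.6298 (R=-0.7500) → pose (3.7312, 4.4336, 4.6298)
step 3: θ'=2.7548 (R=2.3333) → pose (6.9368, 6.4020, 2.7548)
step 4: θ'=4.5048 (R=0.2857) → pose (6.5495, 6.1963, 4.5048)

(6.5495, 6.1963, 4.5048)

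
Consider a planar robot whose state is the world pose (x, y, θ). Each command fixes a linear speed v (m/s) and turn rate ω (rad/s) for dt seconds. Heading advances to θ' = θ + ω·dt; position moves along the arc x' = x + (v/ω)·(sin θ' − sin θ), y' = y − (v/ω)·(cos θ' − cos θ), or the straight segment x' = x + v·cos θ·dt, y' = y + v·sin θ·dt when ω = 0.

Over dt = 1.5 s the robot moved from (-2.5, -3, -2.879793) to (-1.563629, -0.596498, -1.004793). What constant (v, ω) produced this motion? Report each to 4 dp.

v = -2.0000, ω = 1.2500

Δθ = -1.004793 − -2.879793 = 1.875000
ω = Δθ/dt = 1.875000/1.5 = 1.2500
R = −Δy/(cos θ' − cos θ) = -1.6000
v = R·ω = -1.6000·1.2500 = -2.0000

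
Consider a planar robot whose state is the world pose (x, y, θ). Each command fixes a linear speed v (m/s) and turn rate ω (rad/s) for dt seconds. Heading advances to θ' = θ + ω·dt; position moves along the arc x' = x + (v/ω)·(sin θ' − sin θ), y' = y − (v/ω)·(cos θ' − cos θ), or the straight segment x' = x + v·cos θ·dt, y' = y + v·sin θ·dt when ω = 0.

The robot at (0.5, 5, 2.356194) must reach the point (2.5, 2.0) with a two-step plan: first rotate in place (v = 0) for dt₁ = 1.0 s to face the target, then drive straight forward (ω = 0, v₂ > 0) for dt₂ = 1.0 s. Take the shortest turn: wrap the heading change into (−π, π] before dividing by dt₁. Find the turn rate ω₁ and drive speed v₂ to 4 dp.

ω₁ = 2.9442, v₂ = 3.6056

heading to target = atan2(2−5, 2.5−0.5) = -0.9828
Δθ = wrap(-0.9828 − 2.3562) = 2.9442; ω₁ = Δθ/dt₁ = 2.9442
distance = √((2.5−0.5)² + (2−5)²) = 3.6056; v₂ = distance/dt₂ = 3.6056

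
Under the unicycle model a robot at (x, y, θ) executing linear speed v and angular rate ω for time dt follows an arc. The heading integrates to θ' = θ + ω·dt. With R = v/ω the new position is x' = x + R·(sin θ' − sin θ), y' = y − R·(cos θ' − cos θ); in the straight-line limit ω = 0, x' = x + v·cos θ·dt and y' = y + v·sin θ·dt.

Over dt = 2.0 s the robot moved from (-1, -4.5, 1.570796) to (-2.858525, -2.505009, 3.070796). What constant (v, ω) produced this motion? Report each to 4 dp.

Δθ = 3.070796 − 1.570796 = 1.500000
ω = Δθ/dt = 1.500000/2.0 = 0.7500
R = −Δy/(cos θ' − cos θ) = 2.0000
v = R·ω = 2.0000·0.7500 = 1.5000

v = 1.5000, ω = 0.7500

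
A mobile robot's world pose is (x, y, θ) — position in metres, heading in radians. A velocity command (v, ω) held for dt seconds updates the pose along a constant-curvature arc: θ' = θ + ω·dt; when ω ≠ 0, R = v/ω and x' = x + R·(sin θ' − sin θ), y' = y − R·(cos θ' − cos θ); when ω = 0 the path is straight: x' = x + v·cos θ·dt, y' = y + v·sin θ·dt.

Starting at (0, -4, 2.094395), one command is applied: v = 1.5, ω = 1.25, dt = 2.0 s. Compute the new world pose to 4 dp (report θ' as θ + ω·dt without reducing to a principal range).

(-2.2309, -4.4587, 4.5944)

θ' = 2.0944 + 1.25·2.0 = 4.5944
R = v/ω = 1.5/1.25 = 1.2000
x' = 0 + 1.2000·(sin 4.5944 − sin 2.0944) = -2.2309
y' = -4 − 1.2000·(cos 4.5944 − cos 2.0944) = -4.4587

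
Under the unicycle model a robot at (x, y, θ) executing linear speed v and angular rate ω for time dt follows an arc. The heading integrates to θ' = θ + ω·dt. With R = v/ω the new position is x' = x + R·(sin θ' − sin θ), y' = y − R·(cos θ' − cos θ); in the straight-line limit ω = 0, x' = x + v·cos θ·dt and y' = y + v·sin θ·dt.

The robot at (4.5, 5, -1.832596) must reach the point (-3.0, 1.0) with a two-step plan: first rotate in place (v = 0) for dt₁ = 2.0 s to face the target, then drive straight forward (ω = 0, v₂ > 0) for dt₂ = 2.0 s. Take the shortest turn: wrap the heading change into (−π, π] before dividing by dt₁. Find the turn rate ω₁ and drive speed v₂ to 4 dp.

heading to target = atan2(1−5, -3−4.5) = -2.6516
Δθ = wrap(-2.6516 − -1.8326) = -0.8190; ω₁ = Δθ/dt₁ = -0.4095
distance = √((-3−4.5)² + (1−5)²) = 8.5000; v₂ = distance/dt₂ = 4.2500

ω₁ = -0.4095, v₂ = 4.2500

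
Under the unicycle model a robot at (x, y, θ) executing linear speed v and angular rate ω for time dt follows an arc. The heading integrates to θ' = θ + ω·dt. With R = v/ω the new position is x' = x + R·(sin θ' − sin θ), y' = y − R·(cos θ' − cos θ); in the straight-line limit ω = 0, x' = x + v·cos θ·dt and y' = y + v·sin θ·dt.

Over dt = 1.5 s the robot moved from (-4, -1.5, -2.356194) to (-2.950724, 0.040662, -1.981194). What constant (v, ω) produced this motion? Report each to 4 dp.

Δθ = -1.981194 − -2.356194 = 0.375000
ω = Δθ/dt = 0.375000/1.5 = 0.2500
R = −Δy/(cos θ' − cos θ) = -5.0000
v = R·ω = -5.0000·0.2500 = -1.2500

v = -1.2500, ω = 0.2500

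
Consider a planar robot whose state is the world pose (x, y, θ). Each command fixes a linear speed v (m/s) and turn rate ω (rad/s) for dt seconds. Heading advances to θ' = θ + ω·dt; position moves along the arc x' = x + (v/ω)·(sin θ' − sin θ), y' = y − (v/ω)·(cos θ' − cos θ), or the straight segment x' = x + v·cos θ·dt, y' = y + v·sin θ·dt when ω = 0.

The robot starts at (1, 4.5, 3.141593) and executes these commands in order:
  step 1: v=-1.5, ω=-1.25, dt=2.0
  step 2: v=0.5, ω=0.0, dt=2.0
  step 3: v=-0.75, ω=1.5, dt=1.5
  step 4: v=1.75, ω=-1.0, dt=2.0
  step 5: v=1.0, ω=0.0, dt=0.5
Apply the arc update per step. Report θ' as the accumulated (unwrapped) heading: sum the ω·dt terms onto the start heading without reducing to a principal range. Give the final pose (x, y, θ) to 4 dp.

step 1: θ'=0.6416 (R=1.2000) → pose (1.7182, 2.3386, 0.6416)
step 2: θ'=0.6416 (straight) → pose (2.5193, 2.9371, 0.6416)
step 3: θ'=2.8916 (R=-0.5000) → pose (2.6948, 2.0521, 2.8916)
step 4: θ'=0.8916 (R=-1.7500) → pose (1.7662, 4.8470, 0.8916)
step 5: θ'=0.8916 (straight) → pose (2.0803, 5.2360, 0.8916)

(2.0803, 5.2360, 0.8916)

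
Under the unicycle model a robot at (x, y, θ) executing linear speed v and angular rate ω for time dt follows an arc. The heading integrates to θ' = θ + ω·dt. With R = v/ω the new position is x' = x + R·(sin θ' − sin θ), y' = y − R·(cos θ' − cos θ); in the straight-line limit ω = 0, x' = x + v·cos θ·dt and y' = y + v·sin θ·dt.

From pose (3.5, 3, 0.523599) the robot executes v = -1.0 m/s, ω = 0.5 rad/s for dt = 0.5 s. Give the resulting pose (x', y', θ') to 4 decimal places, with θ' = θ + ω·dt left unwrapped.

(3.1026, 2.6988, 0.7736)

θ' = 0.5236 + 0.5·0.5 = 0.7736
R = v/ω = -1.0/0.5 = -2.0000
x' = 3.5 + -2.0000·(sin 0.7736 − sin 0.5236) = 3.1026
y' = 3 − -2.0000·(cos 0.7736 − cos 0.5236) = 2.6988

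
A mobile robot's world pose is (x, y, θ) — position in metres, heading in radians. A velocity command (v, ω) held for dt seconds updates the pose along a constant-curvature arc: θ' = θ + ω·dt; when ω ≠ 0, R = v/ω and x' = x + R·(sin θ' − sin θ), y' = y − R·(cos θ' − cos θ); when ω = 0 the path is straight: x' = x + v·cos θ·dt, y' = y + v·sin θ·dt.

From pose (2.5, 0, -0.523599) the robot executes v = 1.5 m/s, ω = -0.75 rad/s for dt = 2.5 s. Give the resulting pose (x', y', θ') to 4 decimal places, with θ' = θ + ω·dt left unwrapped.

(2.8530, -3.2049, -2.3986)

θ' = -0.5236 + -0.75·2.5 = -2.3986
R = v/ω = 1.5/-0.75 = -2.0000
x' = 2.5 + -2.0000·(sin -2.3986 − sin -0.5236) = 2.8530
y' = 0 − -2.0000·(cos -2.3986 − cos -0.5236) = -3.2049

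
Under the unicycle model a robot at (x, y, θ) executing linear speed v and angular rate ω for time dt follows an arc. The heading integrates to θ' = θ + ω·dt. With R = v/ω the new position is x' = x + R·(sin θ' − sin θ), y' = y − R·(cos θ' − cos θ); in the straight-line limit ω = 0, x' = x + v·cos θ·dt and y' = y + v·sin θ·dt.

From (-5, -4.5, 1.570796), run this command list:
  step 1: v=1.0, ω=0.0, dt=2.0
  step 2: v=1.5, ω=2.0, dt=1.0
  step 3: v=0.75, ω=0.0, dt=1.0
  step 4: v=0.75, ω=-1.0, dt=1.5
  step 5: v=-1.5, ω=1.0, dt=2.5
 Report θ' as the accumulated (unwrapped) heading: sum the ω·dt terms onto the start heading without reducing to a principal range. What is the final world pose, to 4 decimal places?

(-4.9130, -1.3003, 4.5708)

step 1: θ'=1.5708 (straight) → pose (-5.0000, -2.5000, 1.5708)
step 2: θ'=3.5708 (R=0.7500) → pose (-6.0621, -1.8180, 3.5708)
step 3: θ'=3.5708 (straight) → pose (-6.7441, -2.1301, 3.5708)
step 4: θ'=2.0708 (R=-0.7500) → pose (-7.7144, -1.8077, 2.0708)
step 5: θ'=4.5708 (R=-1.5000) → pose (-4.9130, -1.3003, 4.5708)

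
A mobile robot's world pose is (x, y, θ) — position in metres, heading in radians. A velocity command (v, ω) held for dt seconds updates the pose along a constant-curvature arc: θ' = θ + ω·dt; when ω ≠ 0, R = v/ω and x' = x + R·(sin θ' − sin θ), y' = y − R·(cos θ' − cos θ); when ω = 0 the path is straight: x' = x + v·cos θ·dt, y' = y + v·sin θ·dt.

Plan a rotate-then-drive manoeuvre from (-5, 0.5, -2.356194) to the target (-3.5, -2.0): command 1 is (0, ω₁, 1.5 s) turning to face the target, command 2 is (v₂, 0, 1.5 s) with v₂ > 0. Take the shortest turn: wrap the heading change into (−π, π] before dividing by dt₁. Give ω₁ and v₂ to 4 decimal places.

heading to target = atan2(-2−0.5, -3.5−-5) = -1.0304
Δθ = wrap(-1.0304 − -2.3562) = 1.3258; ω₁ = Δθ/dt₁ = 0.8839
distance = √((-3.5−-5)² + (-2−0.5)²) = 2.9155; v₂ = distance/dt₂ = 1.9437

ω₁ = 0.8839, v₂ = 1.9437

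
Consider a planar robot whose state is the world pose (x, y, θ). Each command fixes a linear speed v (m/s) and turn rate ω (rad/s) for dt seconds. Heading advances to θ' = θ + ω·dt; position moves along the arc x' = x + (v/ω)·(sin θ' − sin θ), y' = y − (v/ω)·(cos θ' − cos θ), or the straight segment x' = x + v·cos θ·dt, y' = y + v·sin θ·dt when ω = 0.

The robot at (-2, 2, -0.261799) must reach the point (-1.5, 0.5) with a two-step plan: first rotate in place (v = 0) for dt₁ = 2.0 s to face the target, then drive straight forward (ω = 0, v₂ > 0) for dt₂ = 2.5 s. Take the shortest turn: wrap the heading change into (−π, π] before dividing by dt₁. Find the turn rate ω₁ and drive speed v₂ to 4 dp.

heading to target = atan2(0.5−2, -1.5−-2) = -1.2490
Δθ = wrap(-1.2490 − -0.2618) = -0.9872; ω₁ = Δθ/dt₁ = -0.4936
distance = √((-1.5−-2)² + (0.5−2)²) = 1.5811; v₂ = distance/dt₂ = 0.6325

ω₁ = -0.4936, v₂ = 0.6325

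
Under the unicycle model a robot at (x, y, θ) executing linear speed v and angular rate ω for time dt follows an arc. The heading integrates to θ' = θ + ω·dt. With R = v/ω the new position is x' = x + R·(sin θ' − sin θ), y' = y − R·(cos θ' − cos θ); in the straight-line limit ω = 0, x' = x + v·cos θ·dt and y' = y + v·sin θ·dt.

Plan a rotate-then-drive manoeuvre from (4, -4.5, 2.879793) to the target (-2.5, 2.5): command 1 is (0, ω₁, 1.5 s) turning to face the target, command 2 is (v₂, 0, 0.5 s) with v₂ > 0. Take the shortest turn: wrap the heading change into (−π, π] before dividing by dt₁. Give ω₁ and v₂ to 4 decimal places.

heading to target = atan2(2.5−-4.5, -2.5−4) = 2.3192
Δθ = wrap(2.3192 − 2.8798) = -0.5606; ω₁ = Δθ/dt₁ = -0.3737
distance = √((-2.5−4)² + (2.5−-4.5)²) = 9.5525; v₂ = distance/dt₂ = 19.1050

ω₁ = -0.3737, v₂ = 19.1050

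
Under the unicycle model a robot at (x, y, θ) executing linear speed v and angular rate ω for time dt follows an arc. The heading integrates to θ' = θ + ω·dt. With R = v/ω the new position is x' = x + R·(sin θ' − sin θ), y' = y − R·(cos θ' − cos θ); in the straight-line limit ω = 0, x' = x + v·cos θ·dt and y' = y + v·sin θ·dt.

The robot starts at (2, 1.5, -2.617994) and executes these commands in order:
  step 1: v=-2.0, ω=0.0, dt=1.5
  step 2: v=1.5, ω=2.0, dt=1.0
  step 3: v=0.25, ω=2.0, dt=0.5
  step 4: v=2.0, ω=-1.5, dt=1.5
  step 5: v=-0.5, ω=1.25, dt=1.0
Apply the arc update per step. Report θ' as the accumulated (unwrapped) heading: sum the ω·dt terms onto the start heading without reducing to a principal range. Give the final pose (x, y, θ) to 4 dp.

(6.2788, 0.5406, -0.6180)

step 1: θ'=-2.6180 (straight) → pose (4.5981, 3.0000, -2.6180)
step 2: θ'=-0.6180 (R=0.7500) → pose (4.5385, 1.7392, -0.6180)
step 3: θ'=0.3820 (R=0.1250) → pose (4.6575, 1.7251, 0.3820)
step 4: θ'=-1.8680 (R=-1.3333) → pose (6.4295, 0.0974, -1.8680)
step 5: θ'=-0.6180 (R=-0.4000) → pose (6.2788, 0.5406, -0.6180)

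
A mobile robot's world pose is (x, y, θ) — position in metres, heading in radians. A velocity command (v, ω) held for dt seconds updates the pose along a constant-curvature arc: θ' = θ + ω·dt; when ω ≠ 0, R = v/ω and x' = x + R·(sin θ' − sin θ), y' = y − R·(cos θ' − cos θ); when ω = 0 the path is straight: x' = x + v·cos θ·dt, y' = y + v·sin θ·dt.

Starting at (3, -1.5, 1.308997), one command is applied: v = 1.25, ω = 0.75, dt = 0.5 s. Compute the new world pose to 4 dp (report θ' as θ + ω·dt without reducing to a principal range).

θ' = 1.3090 + 0.75·0.5 = 1.6840
R = v/ω = 1.25/0.75 = 1.6667
x' = 3 + 1.6667·(sin 1.6840 − sin 1.3090) = 3.0461
y' = -1.5 − 1.6667·(cos 1.6840 − cos 1.3090) = -0.8804

(3.0461, -0.8804, 1.6840)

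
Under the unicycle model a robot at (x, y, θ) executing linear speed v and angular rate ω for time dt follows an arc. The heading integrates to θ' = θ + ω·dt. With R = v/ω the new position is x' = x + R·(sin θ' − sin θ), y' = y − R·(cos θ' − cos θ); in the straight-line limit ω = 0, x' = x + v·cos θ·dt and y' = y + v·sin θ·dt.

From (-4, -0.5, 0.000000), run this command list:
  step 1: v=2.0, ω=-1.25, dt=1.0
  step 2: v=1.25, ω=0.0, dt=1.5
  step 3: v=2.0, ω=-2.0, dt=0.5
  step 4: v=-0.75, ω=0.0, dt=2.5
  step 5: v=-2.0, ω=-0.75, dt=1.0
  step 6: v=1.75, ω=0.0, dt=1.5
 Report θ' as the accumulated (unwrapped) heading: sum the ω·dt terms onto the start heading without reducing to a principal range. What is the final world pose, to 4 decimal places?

step 1: θ'=-1.2500 (R=-1.6000) → pose (-2.4816, -1.5955, -1.2500)
step 2: θ'=-1.2500 (straight) → pose (-1.8904, -3.3748, -1.2500)
step 3: θ'=-2.2500 (R=-1.0000) → pose (-2.0613, -4.3183, -2.2500)
step 4: θ'=-2.2500 (straight) → pose (-0.8835, -2.8594, -2.2500)
step 5: θ'=-3.0000 (R=2.6667) → pose (0.8151, -1.8946, -3.0000)
step 6: θ'=-3.0000 (straight) → pose (-1.7837, -2.2650, -3.0000)

(-1.7837, -2.2650, -3.0000)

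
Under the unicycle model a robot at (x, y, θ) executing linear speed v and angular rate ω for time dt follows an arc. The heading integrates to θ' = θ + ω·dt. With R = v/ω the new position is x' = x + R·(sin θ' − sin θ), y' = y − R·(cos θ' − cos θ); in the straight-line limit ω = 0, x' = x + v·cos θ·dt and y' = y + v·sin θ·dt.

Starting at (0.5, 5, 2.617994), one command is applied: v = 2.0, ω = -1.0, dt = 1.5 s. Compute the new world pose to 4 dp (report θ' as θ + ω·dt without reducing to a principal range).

(-0.2984, 7.6070, 1.1180)

θ' = 2.6180 + -1.0·1.5 = 1.1180
R = v/ω = 2.0/-1.0 = -2.0000
x' = 0.5 + -2.0000·(sin 1.1180 − sin 2.6180) = -0.2984
y' = 5 − -2.0000·(cos 1.1180 − cos 2.6180) = 7.6070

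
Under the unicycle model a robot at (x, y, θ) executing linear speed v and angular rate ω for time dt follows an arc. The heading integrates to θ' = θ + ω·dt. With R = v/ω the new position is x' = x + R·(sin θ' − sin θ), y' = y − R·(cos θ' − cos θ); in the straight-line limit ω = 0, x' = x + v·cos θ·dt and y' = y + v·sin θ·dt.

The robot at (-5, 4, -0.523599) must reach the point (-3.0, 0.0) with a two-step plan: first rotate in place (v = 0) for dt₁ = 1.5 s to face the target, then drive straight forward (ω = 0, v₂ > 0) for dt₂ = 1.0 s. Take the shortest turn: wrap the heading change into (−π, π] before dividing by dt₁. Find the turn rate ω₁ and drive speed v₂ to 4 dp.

ω₁ = -0.3890, v₂ = 4.4721

heading to target = atan2(0−4, -3−-5) = -1.1071
Δθ = wrap(-1.1071 − -0.5236) = -0.5835; ω₁ = Δθ/dt₁ = -0.3890
distance = √((-3−-5)² + (0−4)²) = 4.4721; v₂ = distance/dt₂ = 4.4721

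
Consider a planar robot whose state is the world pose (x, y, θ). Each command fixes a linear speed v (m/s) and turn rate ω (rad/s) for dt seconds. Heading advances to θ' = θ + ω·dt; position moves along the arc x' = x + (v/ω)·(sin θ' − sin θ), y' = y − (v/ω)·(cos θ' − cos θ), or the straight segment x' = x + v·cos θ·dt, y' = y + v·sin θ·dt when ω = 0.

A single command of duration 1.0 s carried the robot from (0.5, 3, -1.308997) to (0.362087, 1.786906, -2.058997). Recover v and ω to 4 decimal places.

v = 1.2500, ω = -0.7500

Δθ = -2.058997 − -1.308997 = -0.750000
ω = Δθ/dt = -0.750000/1.0 = -0.7500
R = −Δy/(cos θ' − cos θ) = -1.6667
v = R·ω = -1.6667·-0.7500 = 1.2500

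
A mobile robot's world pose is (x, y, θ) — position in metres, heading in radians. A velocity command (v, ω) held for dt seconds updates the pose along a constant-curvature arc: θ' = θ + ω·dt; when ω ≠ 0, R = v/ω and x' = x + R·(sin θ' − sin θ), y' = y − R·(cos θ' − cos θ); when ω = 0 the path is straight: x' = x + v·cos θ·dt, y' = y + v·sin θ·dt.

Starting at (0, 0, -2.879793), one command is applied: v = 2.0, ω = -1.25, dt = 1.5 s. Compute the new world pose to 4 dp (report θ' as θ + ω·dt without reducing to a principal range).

(-2.0127, 1.6133, -4.7548)

θ' = -2.8798 + -1.25·1.5 = -4.7548
R = v/ω = 2.0/-1.25 = -1.6000
x' = 0 + -1.6000·(sin -4.7548 − sin -2.8798) = -2.0127
y' = 0 − -1.6000·(cos -4.7548 − cos -2.8798) = 1.6133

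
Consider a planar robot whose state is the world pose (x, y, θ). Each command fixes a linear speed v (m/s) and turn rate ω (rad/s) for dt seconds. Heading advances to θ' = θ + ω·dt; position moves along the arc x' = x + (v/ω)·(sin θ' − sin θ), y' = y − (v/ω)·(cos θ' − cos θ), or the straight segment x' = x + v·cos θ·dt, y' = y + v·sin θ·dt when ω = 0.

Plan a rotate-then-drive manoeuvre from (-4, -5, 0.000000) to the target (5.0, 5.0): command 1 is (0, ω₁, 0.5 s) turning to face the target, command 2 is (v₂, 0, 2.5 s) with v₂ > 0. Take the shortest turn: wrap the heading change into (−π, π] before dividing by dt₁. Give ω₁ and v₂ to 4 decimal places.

heading to target = atan2(5−-5, 5−-4) = 0.8380
Δθ = wrap(0.8380 − 0.0000) = 0.8380; ω₁ = Δθ/dt₁ = 1.6760
distance = √((5−-4)² + (5−-5)²) = 13.4536; v₂ = distance/dt₂ = 5.3814

ω₁ = 1.6760, v₂ = 5.3814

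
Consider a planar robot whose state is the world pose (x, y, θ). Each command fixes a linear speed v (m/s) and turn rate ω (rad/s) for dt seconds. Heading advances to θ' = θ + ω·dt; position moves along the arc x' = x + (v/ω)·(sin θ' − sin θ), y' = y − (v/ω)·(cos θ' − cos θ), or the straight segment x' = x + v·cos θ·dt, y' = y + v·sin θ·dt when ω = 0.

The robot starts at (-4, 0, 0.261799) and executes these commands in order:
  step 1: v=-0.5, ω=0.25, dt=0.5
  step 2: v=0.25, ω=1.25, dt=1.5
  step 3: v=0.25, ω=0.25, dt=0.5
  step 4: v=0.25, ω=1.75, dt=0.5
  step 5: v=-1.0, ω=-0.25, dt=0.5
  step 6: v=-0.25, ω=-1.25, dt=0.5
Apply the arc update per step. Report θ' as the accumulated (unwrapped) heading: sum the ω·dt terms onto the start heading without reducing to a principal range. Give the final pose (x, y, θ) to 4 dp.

step 1: θ'=0.3868 (R=-2.0000) → pose (-4.2368, -0.0796, 0.3868)
step 2: θ'=2.2618 (R=0.2000) → pose (-4.1581, 0.2331, 2.2618)
step 3: θ'=2.3868 (R=1.0000) → pose (-4.2436, 0.3242, 2.3868)
step 4: θ'=3.2618 (R=0.1429) → pose (-4.3586, 0.3619, 3.2618)
step 5: θ'=3.1368 (R=4.0000) → pose (-3.8598, 0.3908, 3.1368)
step 6: θ'=2.5118 (R=0.2000) → pose (-3.7429, 0.3524, 2.5118)

(-3.7429, 0.3524, 2.5118)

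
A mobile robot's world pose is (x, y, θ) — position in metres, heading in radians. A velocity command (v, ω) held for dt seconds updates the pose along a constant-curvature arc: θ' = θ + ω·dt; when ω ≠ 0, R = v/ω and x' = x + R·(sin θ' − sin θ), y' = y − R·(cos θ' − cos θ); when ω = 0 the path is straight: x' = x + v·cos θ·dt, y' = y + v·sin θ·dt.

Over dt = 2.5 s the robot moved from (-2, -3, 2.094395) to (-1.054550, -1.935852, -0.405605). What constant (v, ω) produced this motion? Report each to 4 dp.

v = 0.7500, ω = -1.0000

Δθ = -0.405605 − 2.094395 = -2.500000
ω = Δθ/dt = -2.500000/2.5 = -1.0000
R = −Δy/(cos θ' − cos θ) = -0.7500
v = R·ω = -0.7500·-1.0000 = 0.7500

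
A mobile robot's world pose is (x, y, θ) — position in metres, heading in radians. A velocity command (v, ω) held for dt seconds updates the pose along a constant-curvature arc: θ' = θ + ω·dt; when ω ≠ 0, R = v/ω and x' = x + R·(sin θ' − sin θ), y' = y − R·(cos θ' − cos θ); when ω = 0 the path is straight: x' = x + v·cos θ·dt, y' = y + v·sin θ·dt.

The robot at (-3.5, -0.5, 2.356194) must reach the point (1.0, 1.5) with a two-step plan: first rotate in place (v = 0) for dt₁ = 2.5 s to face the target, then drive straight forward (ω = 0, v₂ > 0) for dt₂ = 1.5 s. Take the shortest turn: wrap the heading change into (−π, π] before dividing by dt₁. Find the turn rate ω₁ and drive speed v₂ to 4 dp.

ω₁ = -0.7752, v₂ = 3.2830

heading to target = atan2(1.5−-0.5, 1−-3.5) = 0.4182
Δθ = wrap(0.4182 − 2.3562) = -1.9380; ω₁ = Δθ/dt₁ = -0.7752
distance = √((1−-3.5)² + (1.5−-0.5)²) = 4.9244; v₂ = distance/dt₂ = 3.2830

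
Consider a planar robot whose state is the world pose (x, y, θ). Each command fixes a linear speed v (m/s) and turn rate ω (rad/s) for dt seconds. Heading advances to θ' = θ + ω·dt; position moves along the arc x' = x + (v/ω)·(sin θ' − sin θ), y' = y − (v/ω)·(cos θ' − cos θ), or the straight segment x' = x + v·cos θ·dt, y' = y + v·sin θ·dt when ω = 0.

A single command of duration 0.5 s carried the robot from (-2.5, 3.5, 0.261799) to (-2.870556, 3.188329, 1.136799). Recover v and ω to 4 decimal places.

v = -1.0000, ω = 1.7500

Δθ = 1.136799 − 0.261799 = 0.875000
ω = Δθ/dt = 0.875000/0.5 = 1.7500
R = Δx/(sin θ' − sin θ) = -0.5714
v = R·ω = -0.5714·1.7500 = -1.0000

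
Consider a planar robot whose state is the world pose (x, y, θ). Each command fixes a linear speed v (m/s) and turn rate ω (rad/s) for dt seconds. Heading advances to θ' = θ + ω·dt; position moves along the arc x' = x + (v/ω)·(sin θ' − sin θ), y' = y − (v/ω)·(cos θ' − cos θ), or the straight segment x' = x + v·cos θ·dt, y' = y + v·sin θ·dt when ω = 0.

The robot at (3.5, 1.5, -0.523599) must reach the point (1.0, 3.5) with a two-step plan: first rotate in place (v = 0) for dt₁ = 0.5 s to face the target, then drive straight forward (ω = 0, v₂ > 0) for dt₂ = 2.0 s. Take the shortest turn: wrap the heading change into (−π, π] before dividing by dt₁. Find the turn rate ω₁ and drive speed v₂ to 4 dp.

ω₁ = 5.9809, v₂ = 1.6008

heading to target = atan2(3.5−1.5, 1−3.5) = 2.4669
Δθ = wrap(2.4669 − -0.5236) = 2.9905; ω₁ = Δθ/dt₁ = 5.9809
distance = √((1−3.5)² + (3.5−1.5)²) = 3.2016; v₂ = distance/dt₂ = 1.6008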